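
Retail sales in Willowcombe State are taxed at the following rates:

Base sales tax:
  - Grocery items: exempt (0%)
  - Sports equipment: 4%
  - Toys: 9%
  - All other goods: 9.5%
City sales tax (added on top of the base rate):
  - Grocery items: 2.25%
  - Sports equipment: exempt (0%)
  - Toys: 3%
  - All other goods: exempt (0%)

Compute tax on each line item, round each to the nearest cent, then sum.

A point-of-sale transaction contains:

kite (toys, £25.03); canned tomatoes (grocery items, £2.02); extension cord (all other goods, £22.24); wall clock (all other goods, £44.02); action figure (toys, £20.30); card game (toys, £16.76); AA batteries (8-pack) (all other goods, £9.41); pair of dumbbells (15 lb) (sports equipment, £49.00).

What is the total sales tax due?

Kite £25.03: toys → 9% + 3% city = 12% → £3.00
Canned tomatoes £2.02: grocery items → 0% + 2.25% city = 2.25% → £0.05
Extension cord £22.24: all other goods → 9.5% + 0% city = 9.5% → £2.11
Wall clock £44.02: all other goods → 9.5% + 0% city = 9.5% → £4.18
Action figure £20.30: toys → 9% + 3% city = 12% → £2.44
Card game £16.76: toys → 9% + 3% city = 12% → £2.01
AA batteries (8-pack) £9.41: all other goods → 9.5% + 0% city = 9.5% → £0.89
Pair of dumbbells (15 lb) £49.00: sports equipment → 4% + 0% city = 4% → £1.96
Total tax = £3.00 + £0.05 + £2.11 + £4.18 + £2.44 + £2.01 + £0.89 + £1.96 = £16.64

£16.64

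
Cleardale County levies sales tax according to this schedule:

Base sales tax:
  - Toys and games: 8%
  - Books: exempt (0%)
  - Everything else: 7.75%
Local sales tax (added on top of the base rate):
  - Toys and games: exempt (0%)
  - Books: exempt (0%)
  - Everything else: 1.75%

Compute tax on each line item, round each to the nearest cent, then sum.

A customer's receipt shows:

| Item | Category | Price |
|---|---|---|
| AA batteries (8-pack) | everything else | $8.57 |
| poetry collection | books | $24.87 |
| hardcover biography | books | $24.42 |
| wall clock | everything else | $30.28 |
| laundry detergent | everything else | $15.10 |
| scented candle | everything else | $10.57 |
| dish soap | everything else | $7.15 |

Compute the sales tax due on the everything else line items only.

$6.80

AA batteries (8-pack) $8.57: everything else → 7.75% + 1.75% local = 9.5% → $0.81
Wall clock $30.28: everything else → 7.75% + 1.75% local = 9.5% → $2.88
Laundry detergent $15.10: everything else → 7.75% + 1.75% local = 9.5% → $1.43
Scented candle $10.57: everything else → 7.75% + 1.75% local = 9.5% → $1.00
Dish soap $7.15: everything else → 7.75% + 1.75% local = 9.5% → $0.68
Tax on everything else = $0.81 + $2.88 + $1.43 + $1.00 + $0.68 = $6.80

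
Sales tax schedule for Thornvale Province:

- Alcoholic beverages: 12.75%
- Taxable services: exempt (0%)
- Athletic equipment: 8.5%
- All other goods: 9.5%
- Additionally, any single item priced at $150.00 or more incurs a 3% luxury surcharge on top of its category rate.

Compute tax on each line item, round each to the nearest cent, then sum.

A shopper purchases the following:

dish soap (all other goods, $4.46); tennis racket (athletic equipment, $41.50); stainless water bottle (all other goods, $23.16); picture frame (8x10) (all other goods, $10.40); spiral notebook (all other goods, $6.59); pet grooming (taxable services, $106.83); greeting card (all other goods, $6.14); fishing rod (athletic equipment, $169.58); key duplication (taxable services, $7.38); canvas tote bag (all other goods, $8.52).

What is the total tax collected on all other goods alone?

Dish soap $4.46: all other goods → 9.5% → $0.42
Stainless water bottle $23.16: all other goods → 9.5% → $2.20
Picture frame (8x10) $10.40: all other goods → 9.5% → $0.99
Spiral notebook $6.59: all other goods → 9.5% → $0.63
Greeting card $6.14: all other goods → 9.5% → $0.58
Canvas tote bag $8.52: all other goods → 9.5% → $0.81
Tax on all other goods = $0.42 + $2.20 + $0.99 + $0.63 + $0.58 + $0.81 = $5.63

$5.63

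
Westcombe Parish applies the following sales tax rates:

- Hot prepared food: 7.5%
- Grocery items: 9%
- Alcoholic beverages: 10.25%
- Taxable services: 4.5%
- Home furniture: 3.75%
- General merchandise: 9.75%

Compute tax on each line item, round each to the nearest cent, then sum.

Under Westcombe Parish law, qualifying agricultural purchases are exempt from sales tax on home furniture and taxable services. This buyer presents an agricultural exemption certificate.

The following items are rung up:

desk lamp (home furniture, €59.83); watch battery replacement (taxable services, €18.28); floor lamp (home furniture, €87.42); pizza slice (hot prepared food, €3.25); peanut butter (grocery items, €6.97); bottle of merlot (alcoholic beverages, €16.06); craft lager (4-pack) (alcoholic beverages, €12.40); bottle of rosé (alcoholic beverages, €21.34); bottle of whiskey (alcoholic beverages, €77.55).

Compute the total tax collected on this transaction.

Desk lamp €59.83: home furniture, buyer-exempt → 0% → €0.00
Watch battery replacement €18.28: taxable services, buyer-exempt → 0% → €0.00
Floor lamp €87.42: home furniture, buyer-exempt → 0% → €0.00
Pizza slice €3.25: hot prepared food → 7.5% → €0.24
Peanut butter €6.97: grocery items → 9% → €0.63
Bottle of merlot €16.06: alcoholic beverages → 10.25% → €1.65
Craft lager (4-pack) €12.40: alcoholic beverages → 10.25% → €1.27
Bottle of rosé €21.34: alcoholic beverages → 10.25% → €2.19
Bottle of whiskey €77.55: alcoholic beverages → 10.25% → €7.95
Total tax = €0.24 + €0.63 + €1.65 + €1.27 + €2.19 + €7.95 = €13.93

€13.93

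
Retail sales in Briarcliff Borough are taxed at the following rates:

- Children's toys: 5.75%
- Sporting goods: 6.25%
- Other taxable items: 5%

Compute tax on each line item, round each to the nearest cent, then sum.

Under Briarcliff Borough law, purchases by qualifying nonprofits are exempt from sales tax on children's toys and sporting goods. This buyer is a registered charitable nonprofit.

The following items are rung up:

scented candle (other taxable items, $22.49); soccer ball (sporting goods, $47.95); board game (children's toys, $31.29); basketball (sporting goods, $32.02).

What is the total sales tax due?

$1.12

Scented candle $22.49: other taxable items → 5% → $1.12
Soccer ball $47.95: sporting goods, buyer-exempt → 0% → $0.00
Board game $31.29: children's toys, buyer-exempt → 0% → $0.00
Basketball $32.02: sporting goods, buyer-exempt → 0% → $0.00
Total tax = $1.12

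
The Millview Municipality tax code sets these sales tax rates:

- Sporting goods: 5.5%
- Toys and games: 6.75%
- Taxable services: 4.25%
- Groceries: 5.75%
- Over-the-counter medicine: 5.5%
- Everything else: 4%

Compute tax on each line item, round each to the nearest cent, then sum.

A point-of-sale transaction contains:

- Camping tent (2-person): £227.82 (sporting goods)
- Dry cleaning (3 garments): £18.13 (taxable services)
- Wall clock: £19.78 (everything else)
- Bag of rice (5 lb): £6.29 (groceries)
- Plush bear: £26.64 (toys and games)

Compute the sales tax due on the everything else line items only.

Wall clock £19.78: everything else → 4% → £0.79
Tax on everything else = £0.79

£0.79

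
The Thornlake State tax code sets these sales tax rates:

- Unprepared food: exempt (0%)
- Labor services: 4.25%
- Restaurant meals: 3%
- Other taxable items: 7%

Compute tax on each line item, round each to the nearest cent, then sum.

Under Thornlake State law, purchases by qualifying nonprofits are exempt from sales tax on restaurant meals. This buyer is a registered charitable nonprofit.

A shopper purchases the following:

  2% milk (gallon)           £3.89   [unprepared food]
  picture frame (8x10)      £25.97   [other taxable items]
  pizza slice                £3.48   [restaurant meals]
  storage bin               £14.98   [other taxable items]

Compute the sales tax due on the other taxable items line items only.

£2.87

Picture frame (8x10) £25.97: other taxable items → 7% → £1.82
Storage bin £14.98: other taxable items → 7% → £1.05
Tax on other taxable items = £1.82 + £1.05 = £2.87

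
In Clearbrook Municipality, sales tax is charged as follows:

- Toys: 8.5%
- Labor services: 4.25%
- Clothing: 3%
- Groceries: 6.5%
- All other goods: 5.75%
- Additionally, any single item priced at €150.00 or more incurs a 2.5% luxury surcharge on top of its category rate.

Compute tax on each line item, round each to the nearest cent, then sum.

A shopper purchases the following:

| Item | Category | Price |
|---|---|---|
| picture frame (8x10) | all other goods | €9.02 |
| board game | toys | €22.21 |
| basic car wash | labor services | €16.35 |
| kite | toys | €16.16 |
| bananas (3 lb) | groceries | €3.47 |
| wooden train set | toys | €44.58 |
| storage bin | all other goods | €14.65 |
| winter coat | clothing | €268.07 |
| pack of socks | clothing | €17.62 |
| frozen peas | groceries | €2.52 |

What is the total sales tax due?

€24.76

Picture frame (8x10) €9.02: all other goods → 5.75% → €0.52
Board game €22.21: toys → 8.5% → €1.89
Basic car wash €16.35: labor services → 4.25% → €0.69
Kite €16.16: toys → 8.5% → €1.37
Bananas (3 lb) €3.47: groceries → 6.5% → €0.23
Wooden train set €44.58: toys → 8.5% → €3.79
Storage bin €14.65: all other goods → 5.75% → €0.84
Winter coat €268.07: clothing → 3% + 2.5% surcharge = 5.5% → €14.74
Pack of socks €17.62: clothing → 3% → €0.53
Frozen peas €2.52: groceries → 6.5% → €0.16
Total tax = €0.52 + €1.89 + €0.69 + €1.37 + €0.23 + €3.79 + €0.84 + €14.74 + €0.53 + €0.16 = €24.76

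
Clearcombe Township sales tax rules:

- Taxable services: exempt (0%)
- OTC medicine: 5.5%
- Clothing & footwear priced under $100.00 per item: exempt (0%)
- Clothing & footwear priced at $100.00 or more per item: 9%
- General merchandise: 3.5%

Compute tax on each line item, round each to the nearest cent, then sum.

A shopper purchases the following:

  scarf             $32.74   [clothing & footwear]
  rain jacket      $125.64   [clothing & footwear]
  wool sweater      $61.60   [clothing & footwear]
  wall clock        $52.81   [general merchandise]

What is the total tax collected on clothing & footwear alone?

$11.31

Scarf $32.74: clothing & footwear, under $100.00 → 0% → $0.00
Rain jacket $125.64: clothing & footwear, $100.00 or more → 9% → $11.31
Wool sweater $61.60: clothing & footwear, under $100.00 → 0% → $0.00
Tax on clothing & footwear = $0.00 + $11.31 + $0.00 = $11.31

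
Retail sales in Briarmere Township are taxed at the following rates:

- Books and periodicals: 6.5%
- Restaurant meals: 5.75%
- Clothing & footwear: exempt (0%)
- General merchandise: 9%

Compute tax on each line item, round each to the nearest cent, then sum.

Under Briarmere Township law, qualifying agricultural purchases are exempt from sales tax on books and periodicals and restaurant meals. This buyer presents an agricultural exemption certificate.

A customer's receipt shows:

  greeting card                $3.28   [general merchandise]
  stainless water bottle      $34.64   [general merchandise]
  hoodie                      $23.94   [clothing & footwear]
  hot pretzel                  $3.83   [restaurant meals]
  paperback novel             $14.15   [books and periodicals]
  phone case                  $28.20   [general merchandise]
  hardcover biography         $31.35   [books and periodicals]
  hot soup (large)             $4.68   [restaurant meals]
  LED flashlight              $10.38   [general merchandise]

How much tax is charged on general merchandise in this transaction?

$6.89

Greeting card $3.28: general merchandise → 9% → $0.30
Stainless water bottle $34.64: general merchandise → 9% → $3.12
Phone case $28.20: general merchandise → 9% → $2.54
LED flashlight $10.38: general merchandise → 9% → $0.93
Tax on general merchandise = $0.30 + $3.12 + $2.54 + $0.93 = $6.89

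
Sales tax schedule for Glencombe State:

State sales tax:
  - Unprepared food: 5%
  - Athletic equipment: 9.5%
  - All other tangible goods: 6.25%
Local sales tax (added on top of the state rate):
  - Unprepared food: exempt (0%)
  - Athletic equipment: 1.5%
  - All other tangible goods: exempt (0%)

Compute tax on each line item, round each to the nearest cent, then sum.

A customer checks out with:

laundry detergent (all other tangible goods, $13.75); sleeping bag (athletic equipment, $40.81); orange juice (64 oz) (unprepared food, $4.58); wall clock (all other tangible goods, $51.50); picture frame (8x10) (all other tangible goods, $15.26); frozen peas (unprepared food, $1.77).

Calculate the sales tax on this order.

Laundry detergent $13.75: all other tangible goods → 6.25% + 0% local = 6.25% → $0.86
Sleeping bag $40.81: athletic equipment → 9.5% + 1.5% local = 11% → $4.49
Orange juice (64 oz) $4.58: unprepared food → 5% + 0% local = 5% → $0.23
Wall clock $51.50: all other tangible goods → 6.25% + 0% local = 6.25% → $3.22
Picture frame (8x10) $15.26: all other tangible goods → 6.25% + 0% local = 6.25% → $0.95
Frozen peas $1.77: unprepared food → 5% + 0% local = 5% → $0.09
Total tax = $0.86 + $4.49 + $0.23 + $3.22 + $0.95 + $0.09 = $9.84

$9.84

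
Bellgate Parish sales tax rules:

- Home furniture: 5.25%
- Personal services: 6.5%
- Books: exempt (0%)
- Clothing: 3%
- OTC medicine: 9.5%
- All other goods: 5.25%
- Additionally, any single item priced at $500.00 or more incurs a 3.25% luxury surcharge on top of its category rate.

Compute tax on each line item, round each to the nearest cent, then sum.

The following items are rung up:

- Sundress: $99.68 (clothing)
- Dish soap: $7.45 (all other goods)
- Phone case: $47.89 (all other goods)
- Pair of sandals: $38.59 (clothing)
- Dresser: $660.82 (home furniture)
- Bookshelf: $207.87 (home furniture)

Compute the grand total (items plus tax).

$1136.43

Sundress $99.68: clothing → 3% → $2.99
Dish soap $7.45: all other goods → 5.25% → $0.39
Phone case $47.89: all other goods → 5.25% → $2.51
Pair of sandals $38.59: clothing → 3% → $1.16
Dresser $660.82: home furniture → 5.25% + 3.25% surcharge = 8.5% → $56.17
Bookshelf $207.87: home furniture → 5.25% → $10.91
Subtotal = $1062.30; tax = $74.13; total due = $1136.43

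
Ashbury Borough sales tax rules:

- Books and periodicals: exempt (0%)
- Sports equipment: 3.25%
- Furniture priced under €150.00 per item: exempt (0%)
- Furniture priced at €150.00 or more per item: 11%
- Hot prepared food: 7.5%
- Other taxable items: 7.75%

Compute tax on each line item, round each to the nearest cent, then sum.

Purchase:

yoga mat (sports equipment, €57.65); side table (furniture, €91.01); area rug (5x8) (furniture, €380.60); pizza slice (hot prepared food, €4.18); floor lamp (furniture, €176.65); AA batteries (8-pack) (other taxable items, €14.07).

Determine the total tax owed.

€64.57

Yoga mat €57.65: sports equipment → 3.25% → €1.87
Side table €91.01: furniture, under €150.00 → 0% → €0.00
Area rug (5x8) €380.60: furniture, €150.00 or more → 11% → €41.87
Pizza slice €4.18: hot prepared food → 7.5% → €0.31
Floor lamp €176.65: furniture, €150.00 or more → 11% → €19.43
AA batteries (8-pack) €14.07: other taxable items → 7.75% → €1.09
Total tax = €1.87 + €41.87 + €0.31 + €19.43 + €1.09 = €64.57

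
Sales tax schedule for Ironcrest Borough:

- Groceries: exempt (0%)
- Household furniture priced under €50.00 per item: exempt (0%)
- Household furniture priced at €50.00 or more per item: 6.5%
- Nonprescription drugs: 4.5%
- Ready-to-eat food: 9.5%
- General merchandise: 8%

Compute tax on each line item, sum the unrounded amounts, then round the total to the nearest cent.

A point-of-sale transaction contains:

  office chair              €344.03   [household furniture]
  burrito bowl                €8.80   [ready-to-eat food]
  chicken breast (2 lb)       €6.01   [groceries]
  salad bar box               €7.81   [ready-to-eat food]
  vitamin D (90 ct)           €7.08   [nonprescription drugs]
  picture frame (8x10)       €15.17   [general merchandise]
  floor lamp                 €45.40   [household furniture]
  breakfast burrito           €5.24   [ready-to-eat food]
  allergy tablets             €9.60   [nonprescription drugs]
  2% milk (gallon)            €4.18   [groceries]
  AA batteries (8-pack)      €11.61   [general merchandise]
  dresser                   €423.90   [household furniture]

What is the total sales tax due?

Office chair €344.03: household furniture, €50.00 or more → 6.5% → €22.36195
Burrito bowl €8.80: ready-to-eat food → 9.5% → €0.836
Chicken breast (2 lb) €6.01: groceries → 0% → €0.00
Salad bar box €7.81: ready-to-eat food → 9.5% → €0.74195
Vitamin D (90 ct) €7.08: nonprescription drugs → 4.5% → €0.3186
Picture frame (8x10) €15.17: general merchandise → 8% → €1.2136
Floor lamp €45.40: household furniture, under €50.00 → 0% → €0.00
Breakfast burrito €5.24: ready-to-eat food → 9.5% → €0.4978
Allergy tablets €9.60: nonprescription drugs → 4.5% → €0.432
2% milk (gallon) €4.18: groceries → 0% → €0.00
AA batteries (8-pack) €11.61: general merchandise → 8% → €0.9288
Dresser €423.90: household furniture, €50.00 or more → 6.5% → €27.5535
Unrounded tax sum = €54.8842 → €54.88

€54.88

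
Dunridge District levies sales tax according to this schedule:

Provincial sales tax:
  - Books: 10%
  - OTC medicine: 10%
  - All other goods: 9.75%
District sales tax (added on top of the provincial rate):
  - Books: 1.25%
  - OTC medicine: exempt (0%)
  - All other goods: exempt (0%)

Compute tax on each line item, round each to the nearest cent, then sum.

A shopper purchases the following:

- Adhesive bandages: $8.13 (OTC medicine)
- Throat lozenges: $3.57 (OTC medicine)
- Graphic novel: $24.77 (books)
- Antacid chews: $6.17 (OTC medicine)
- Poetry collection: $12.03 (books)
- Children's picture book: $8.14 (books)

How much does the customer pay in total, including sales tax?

$69.66

Adhesive bandages $8.13: OTC medicine → 10% + 0% district = 10% → $0.81
Throat lozenges $3.57: OTC medicine → 10% + 0% district = 10% → $0.36
Graphic novel $24.77: books → 10% + 1.25% district = 11.25% → $2.79
Antacid chews $6.17: OTC medicine → 10% + 0% district = 10% → $0.62
Poetry collection $12.03: books → 10% + 1.25% district = 11.25% → $1.35
Children's picture book $8.14: books → 10% + 1.25% district = 11.25% → $0.92
Subtotal = $62.81; tax = $6.85; total due = $69.66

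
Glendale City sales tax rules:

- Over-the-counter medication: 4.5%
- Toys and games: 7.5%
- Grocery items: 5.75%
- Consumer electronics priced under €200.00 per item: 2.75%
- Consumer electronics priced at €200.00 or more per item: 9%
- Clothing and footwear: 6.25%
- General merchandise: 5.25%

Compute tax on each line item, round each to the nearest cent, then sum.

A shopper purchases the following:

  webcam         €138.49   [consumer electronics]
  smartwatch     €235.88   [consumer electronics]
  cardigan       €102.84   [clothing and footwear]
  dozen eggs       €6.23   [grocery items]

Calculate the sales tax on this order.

€31.83

Webcam €138.49: consumer electronics, under €200.00 → 2.75% → €3.81
Smartwatch €235.88: consumer electronics, €200.00 or more → 9% → €21.23
Cardigan €102.84: clothing and footwear → 6.25% → €6.43
Dozen eggs €6.23: grocery items → 5.75% → €0.36
Total tax = €3.81 + €21.23 + €6.43 + €0.36 = €31.83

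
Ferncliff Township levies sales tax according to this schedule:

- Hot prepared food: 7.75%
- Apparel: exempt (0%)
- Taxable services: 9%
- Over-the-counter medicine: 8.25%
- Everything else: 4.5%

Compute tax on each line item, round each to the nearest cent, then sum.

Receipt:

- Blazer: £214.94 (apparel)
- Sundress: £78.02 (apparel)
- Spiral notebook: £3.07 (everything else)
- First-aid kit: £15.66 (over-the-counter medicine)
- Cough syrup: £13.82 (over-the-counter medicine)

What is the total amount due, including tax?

£328.08

Blazer £214.94: apparel → 0% → £0.00
Sundress £78.02: apparel → 0% → £0.00
Spiral notebook £3.07: everything else → 4.5% → £0.14
First-aid kit £15.66: over-the-counter medicine → 8.25% → £1.29
Cough syrup £13.82: over-the-counter medicine → 8.25% → £1.14
Subtotal = £325.51; tax = £2.57; total due = £328.08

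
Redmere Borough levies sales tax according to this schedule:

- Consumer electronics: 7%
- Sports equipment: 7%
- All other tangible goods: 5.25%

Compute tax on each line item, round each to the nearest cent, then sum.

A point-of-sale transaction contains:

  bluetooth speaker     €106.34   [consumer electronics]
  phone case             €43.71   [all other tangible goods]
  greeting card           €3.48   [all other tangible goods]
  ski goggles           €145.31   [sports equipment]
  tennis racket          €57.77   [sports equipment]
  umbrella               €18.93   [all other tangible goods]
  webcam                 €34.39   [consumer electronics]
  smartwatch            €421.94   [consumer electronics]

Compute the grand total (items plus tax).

€888.93

Bluetooth speaker €106.34: consumer electronics → 7% → €7.44
Phone case €43.71: all other tangible goods → 5.25% → €2.29
Greeting card €3.48: all other tangible goods → 5.25% → €0.18
Ski goggles €145.31: sports equipment → 7% → €10.17
Tennis racket €57.77: sports equipment → 7% → €4.04
Umbrella €18.93: all other tangible goods → 5.25% → €0.99
Webcam €34.39: consumer electronics → 7% → €2.41
Smartwatch €421.94: consumer electronics → 7% → €29.54
Subtotal = €831.87; tax = €57.06; total due = €888.93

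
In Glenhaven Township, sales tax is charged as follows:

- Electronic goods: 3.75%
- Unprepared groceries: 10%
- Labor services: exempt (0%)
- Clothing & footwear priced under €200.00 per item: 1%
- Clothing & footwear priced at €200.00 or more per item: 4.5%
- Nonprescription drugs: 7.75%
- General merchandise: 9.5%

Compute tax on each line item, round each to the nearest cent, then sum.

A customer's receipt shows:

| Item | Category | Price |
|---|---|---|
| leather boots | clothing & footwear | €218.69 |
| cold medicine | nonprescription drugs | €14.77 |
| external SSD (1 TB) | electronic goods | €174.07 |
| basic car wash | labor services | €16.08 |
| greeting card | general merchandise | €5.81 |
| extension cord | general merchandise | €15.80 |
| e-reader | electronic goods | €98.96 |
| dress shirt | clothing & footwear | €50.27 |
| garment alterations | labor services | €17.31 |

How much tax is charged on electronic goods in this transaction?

€10.24

External SSD (1 TB) €174.07: electronic goods → 3.75% → €6.53
E-reader €98.96: electronic goods → 3.75% → €3.71
Tax on electronic goods = €6.53 + €3.71 = €10.24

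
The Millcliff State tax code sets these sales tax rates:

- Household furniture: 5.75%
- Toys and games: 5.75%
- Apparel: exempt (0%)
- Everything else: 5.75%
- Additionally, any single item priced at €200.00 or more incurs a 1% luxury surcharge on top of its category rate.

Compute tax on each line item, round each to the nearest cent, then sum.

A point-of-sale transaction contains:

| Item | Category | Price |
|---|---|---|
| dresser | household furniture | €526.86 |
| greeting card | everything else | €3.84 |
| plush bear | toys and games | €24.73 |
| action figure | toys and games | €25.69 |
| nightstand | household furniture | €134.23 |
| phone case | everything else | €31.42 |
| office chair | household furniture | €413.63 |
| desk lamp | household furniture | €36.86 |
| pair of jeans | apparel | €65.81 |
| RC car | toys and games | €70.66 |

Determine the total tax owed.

€82.31

Dresser €526.86: household furniture → 5.75% + 1% surcharge = 6.75% → €35.56
Greeting card €3.84: everything else → 5.75% → €0.22
Plush bear €24.73: toys and games → 5.75% → €1.42
Action figure €25.69: toys and games → 5.75% → €1.48
Nightstand €134.23: household furniture → 5.75% → €7.72
Phone case €31.42: everything else → 5.75% → €1.81
Office chair €413.63: household furniture → 5.75% + 1% surcharge = 6.75% → €27.92
Desk lamp €36.86: household furniture → 5.75% → €2.12
Pair of jeans €65.81: apparel → 0% → €0.00
RC car €70.66: toys and games → 5.75% → €4.06
Total tax = €35.56 + €0.22 + €1.42 + €1.48 + €7.72 + €1.81 + €27.92 + €2.12 + €4.06 = €82.31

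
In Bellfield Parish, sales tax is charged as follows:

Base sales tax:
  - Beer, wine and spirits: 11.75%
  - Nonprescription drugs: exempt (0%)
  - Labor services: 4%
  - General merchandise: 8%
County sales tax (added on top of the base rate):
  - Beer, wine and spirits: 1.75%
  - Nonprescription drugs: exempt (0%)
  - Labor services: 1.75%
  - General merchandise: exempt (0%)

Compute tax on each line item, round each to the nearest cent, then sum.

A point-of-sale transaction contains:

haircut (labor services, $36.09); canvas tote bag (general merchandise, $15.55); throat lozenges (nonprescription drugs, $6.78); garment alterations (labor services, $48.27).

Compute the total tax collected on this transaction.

$6.10

Haircut $36.09: labor services → 4% + 1.75% county = 5.75% → $2.08
Canvas tote bag $15.55: general merchandise → 8% + 0% county = 8% → $1.24
Throat lozenges $6.78: nonprescription drugs → 0% + 0% county = 0% → $0.00
Garment alterations $48.27: labor services → 4% + 1.75% county = 5.75% → $2.78
Total tax = $2.08 + $1.24 + $2.78 = $6.10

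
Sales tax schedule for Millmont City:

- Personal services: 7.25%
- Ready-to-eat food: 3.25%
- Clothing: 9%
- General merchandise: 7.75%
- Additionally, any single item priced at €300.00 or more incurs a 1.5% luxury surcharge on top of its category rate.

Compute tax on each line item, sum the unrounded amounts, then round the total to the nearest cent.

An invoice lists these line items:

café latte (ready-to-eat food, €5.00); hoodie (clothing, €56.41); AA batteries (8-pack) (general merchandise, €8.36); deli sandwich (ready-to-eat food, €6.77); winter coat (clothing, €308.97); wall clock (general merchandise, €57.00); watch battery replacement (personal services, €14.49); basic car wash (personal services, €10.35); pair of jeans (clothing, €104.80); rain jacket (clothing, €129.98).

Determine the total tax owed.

Café latte €5.00: ready-to-eat food → 3.25% → €0.1625
Hoodie €56.41: clothing → 9% → €5.0769
AA batteries (8-pack) €8.36: general merchandise → 7.75% → €0.6479
Deli sandwich €6.77: ready-to-eat food → 3.25% → €0.220025
Winter coat €308.97: clothing → 9% + 1.5% surcharge = 10.5% → €32.44185
Wall clock €57.00: general merchandise → 7.75% → €4.4175
Watch battery replacement €14.49: personal services → 7.25% → €1.050525
Basic car wash €10.35: personal services → 7.25% → €0.750375
Pair of jeans €104.80: clothing → 9% → €9.432
Rain jacket €129.98: clothing → 9% → €11.6982
Unrounded tax sum = €65.897775 → €65.90

€65.90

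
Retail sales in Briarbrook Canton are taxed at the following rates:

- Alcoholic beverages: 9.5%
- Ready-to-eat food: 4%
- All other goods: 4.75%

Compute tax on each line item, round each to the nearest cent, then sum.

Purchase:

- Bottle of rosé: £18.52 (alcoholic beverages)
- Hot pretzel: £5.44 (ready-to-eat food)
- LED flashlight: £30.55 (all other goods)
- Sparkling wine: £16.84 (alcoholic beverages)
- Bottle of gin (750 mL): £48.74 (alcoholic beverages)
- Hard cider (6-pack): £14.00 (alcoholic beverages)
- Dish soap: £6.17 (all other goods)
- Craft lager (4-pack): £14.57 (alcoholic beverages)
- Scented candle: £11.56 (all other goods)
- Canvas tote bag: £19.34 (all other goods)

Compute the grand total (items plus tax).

Bottle of rosé £18.52: alcoholic beverages → 9.5% → £1.76
Hot pretzel £5.44: ready-to-eat food → 4% → £0.22
LED flashlight £30.55: all other goods → 4.75% → £1.45
Sparkling wine £16.84: alcoholic beverages → 9.5% → £1.60
Bottle of gin (750 mL) £48.74: alcoholic beverages → 9.5% → £4.63
Hard cider (6-pack) £14.00: alcoholic beverages → 9.5% → £1.33
Dish soap £6.17: all other goods → 4.75% → £0.29
Craft lager (4-pack) £14.57: alcoholic beverages → 9.5% → £1.38
Scented candle £11.56: all other goods → 4.75% → £0.55
Canvas tote bag £19.34: all other goods → 4.75% → £0.92
Subtotal = £185.73; tax = £14.13; total due = £199.86

£199.86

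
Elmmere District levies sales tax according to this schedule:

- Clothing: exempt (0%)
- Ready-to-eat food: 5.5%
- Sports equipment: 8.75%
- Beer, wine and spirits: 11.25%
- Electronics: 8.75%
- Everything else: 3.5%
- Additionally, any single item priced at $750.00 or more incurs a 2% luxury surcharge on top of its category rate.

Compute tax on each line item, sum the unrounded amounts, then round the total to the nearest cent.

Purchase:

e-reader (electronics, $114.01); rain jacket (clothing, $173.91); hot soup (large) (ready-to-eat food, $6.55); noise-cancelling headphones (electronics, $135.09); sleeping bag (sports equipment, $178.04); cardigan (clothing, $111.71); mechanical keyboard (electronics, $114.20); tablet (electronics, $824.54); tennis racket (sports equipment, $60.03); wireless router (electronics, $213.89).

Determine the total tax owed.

E-reader $114.01: electronics → 8.75% → $9.975875
Rain jacket $173.91: clothing → 0% → $0.00
Hot soup (large) $6.55: ready-to-eat food → 5.5% → $0.36025
Noise-cancelling headphones $135.09: electronics → 8.75% → $11.820375
Sleeping bag $178.04: sports equipment → 8.75% → $15.5785
Cardigan $111.71: clothing → 0% → $0.00
Mechanical keyboard $114.20: electronics → 8.75% → $9.9925
Tablet $824.54: electronics → 8.75% + 2% surcharge = 10.75% → $88.63805
Tennis racket $60.03: sports equipment → 8.75% → $5.252625
Wireless router $213.89: electronics → 8.75% → $18.715375
Unrounded tax sum = $160.33355 → $160.33

$160.33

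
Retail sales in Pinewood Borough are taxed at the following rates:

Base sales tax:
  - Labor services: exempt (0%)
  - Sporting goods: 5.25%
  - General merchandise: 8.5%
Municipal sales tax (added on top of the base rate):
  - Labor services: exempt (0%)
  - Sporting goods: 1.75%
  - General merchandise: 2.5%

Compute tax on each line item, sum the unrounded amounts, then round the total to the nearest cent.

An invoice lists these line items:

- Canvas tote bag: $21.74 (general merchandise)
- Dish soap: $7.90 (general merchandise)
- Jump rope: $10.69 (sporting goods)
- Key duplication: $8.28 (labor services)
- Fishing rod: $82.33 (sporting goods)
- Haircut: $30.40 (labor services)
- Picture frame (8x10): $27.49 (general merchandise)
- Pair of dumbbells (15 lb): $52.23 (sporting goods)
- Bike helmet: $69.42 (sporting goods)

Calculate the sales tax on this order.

$21.31

Canvas tote bag $21.74: general merchandise → 8.5% + 2.5% municipal = 11% → $2.3914
Dish soap $7.90: general merchandise → 8.5% + 2.5% municipal = 11% → $0.869
Jump rope $10.69: sporting goods → 5.25% + 1.75% municipal = 7% → $0.7483
Key duplication $8.28: labor services → 0% + 0% municipal = 0% → $0.00
Fishing rod $82.33: sporting goods → 5.25% + 1.75% municipal = 7% → $5.7631
Haircut $30.40: labor services → 0% + 0% municipal = 0% → $0.00
Picture frame (8x10) $27.49: general merchandise → 8.5% + 2.5% municipal = 11% → $3.0239
Pair of dumbbells (15 lb) $52.23: sporting goods → 5.25% + 1.75% municipal = 7% → $3.6561
Bike helmet $69.42: sporting goods → 5.25% + 1.75% municipal = 7% → $4.8594
Unrounded tax sum = $21.3112 → $21.31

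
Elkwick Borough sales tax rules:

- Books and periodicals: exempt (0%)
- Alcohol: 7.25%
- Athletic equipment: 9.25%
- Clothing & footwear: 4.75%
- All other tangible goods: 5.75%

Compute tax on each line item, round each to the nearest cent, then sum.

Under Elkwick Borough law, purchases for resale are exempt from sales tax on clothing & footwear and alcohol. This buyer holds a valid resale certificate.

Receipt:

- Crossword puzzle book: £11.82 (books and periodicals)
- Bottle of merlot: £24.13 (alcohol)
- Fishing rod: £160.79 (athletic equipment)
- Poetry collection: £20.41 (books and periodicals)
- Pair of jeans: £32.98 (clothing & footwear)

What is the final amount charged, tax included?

£265.00

Crossword puzzle book £11.82: books and periodicals → 0% → £0.00
Bottle of merlot £24.13: alcohol, buyer-exempt → 0% → £0.00
Fishing rod £160.79: athletic equipment → 9.25% → £14.87
Poetry collection £20.41: books and periodicals → 0% → £0.00
Pair of jeans £32.98: clothing & footwear, buyer-exempt → 0% → £0.00
Subtotal = £250.13; tax = £14.87; total due = £265.00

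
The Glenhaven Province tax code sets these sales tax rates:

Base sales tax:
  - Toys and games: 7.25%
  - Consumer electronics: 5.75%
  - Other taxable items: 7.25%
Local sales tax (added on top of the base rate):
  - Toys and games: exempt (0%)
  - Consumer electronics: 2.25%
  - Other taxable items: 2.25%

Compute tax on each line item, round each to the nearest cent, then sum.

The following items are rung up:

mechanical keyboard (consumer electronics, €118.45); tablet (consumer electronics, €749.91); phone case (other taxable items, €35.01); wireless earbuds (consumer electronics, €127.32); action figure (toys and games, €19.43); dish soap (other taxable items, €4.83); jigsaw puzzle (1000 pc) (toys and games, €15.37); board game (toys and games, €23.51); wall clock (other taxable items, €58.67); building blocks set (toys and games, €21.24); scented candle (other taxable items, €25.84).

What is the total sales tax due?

€97.23

Mechanical keyboard €118.45: consumer electronics → 5.75% + 2.25% local = 8% → €9.48
Tablet €749.91: consumer electronics → 5.75% + 2.25% local = 8% → €59.99
Phone case €35.01: other taxable items → 7.25% + 2.25% local = 9.5% → €3.33
Wireless earbuds €127.32: consumer electronics → 5.75% + 2.25% local = 8% → €10.19
Action figure €19.43: toys and games → 7.25% + 0% local = 7.25% → €1.41
Dish soap €4.83: other taxable items → 7.25% + 2.25% local = 9.5% → €0.46
Jigsaw puzzle (1000 pc) €15.37: toys and games → 7.25% + 0% local = 7.25% → €1.11
Board game €23.51: toys and games → 7.25% + 0% local = 7.25% → €1.70
Wall clock €58.67: other taxable items → 7.25% + 2.25% local = 9.5% → €5.57
Building blocks set €21.24: toys and games → 7.25% + 0% local = 7.25% → €1.54
Scented candle €25.84: other taxable items → 7.25% + 2.25% local = 9.5% → €2.45
Total tax = €9.48 + €59.99 + €3.33 + €10.19 + €1.41 + €0.46 + €1.11 + €1.70 + €5.57 + €1.54 + €2.45 = €97.23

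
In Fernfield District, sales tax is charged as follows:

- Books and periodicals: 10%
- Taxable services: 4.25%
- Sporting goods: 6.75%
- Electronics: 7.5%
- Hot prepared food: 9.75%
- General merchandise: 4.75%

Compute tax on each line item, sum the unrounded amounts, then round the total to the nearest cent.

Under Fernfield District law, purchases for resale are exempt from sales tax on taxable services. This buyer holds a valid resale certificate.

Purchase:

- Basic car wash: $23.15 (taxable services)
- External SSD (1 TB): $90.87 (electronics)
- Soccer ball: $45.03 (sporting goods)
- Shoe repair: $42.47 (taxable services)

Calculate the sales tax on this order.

$9.85

Basic car wash $23.15: taxable services, buyer-exempt → 0% → $0.00
External SSD (1 TB) $90.87: electronics → 7.5% → $6.81525
Soccer ball $45.03: sporting goods → 6.75% → $3.039525
Shoe repair $42.47: taxable services, buyer-exempt → 0% → $0.00
Unrounded tax sum = $9.854775 → $9.85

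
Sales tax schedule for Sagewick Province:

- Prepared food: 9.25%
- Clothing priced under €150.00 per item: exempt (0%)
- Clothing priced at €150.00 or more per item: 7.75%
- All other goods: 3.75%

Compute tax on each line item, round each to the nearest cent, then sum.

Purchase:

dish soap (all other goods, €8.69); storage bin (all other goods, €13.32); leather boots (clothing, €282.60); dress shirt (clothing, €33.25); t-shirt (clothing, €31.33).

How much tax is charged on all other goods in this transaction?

€0.83

Dish soap €8.69: all other goods → 3.75% → €0.33
Storage bin €13.32: all other goods → 3.75% → €0.50
Tax on all other goods = €0.33 + €0.50 = €0.83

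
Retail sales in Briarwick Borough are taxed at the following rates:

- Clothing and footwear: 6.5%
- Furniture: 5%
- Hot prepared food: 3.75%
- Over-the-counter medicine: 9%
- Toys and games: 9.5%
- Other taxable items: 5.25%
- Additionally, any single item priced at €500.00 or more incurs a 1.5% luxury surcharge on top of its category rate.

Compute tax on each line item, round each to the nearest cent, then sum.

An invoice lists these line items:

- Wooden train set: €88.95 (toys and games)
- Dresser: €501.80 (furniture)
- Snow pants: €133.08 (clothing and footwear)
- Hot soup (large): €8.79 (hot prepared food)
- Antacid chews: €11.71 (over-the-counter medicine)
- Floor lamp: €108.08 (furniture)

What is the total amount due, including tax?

€908.91

Wooden train set €88.95: toys and games → 9.5% → €8.45
Dresser €501.80: furniture → 5% + 1.5% surcharge = 6.5% → €32.62
Snow pants €133.08: clothing and footwear → 6.5% → €8.65
Hot soup (large) €8.79: hot prepared food → 3.75% → €0.33
Antacid chews €11.71: over-the-counter medicine → 9% → €1.05
Floor lamp €108.08: furniture → 5% → €5.40
Subtotal = €852.41; tax = €56.50; total due = €908.91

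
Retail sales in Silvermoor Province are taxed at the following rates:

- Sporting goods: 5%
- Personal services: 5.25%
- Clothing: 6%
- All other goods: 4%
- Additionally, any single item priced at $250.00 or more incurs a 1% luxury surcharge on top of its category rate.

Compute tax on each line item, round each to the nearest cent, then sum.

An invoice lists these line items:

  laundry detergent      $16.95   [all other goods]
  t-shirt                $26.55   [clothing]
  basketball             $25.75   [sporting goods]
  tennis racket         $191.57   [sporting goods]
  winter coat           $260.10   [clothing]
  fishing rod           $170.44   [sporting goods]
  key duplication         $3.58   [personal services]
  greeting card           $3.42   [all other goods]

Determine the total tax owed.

$40.20

Laundry detergent $16.95: all other goods → 4% → $0.68
T-shirt $26.55: clothing → 6% → $1.59
Basketball $25.75: sporting goods → 5% → $1.29
Tennis racket $191.57: sporting goods → 5% → $9.58
Winter coat $260.10: clothing → 6% + 1% surcharge = 7% → $18.21
Fishing rod $170.44: sporting goods → 5% → $8.52
Key duplication $3.58: personal services → 5.25% → $0.19
Greeting card $3.42: all other goods → 4% → $0.14
Total tax = $0.68 + $1.59 + $1.29 + $9.58 + $18.21 + $8.52 + $0.19 + $0.14 = $40.20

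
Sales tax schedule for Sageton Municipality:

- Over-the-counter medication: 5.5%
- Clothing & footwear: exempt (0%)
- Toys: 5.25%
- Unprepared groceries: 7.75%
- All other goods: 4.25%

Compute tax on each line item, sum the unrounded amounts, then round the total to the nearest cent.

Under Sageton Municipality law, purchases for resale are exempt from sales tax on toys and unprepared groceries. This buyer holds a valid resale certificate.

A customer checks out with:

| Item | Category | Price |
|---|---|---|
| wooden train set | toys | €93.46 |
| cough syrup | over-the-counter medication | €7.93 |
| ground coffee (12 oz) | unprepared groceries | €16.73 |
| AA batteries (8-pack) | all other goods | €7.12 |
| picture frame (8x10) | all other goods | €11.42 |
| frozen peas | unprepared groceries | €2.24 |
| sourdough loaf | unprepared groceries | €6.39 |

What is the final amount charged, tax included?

€146.51

Wooden train set €93.46: toys, buyer-exempt → 0% → €0.00
Cough syrup €7.93: over-the-counter medication → 5.5% → €0.43615
Ground coffee (12 oz) €16.73: unprepared groceries, buyer-exempt → 0% → €0.00
AA batteries (8-pack) €7.12: all other goods → 4.25% → €0.3026
Picture frame (8x10) €11.42: all other goods → 4.25% → €0.48535
Frozen peas €2.24: unprepared groceries, buyer-exempt → 0% → €0.00
Sourdough loaf €6.39: unprepared groceries, buyer-exempt → 0% → €0.00
Subtotal = €145.29; unrounded tax = €1.2241 → €1.22; total due = €146.51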